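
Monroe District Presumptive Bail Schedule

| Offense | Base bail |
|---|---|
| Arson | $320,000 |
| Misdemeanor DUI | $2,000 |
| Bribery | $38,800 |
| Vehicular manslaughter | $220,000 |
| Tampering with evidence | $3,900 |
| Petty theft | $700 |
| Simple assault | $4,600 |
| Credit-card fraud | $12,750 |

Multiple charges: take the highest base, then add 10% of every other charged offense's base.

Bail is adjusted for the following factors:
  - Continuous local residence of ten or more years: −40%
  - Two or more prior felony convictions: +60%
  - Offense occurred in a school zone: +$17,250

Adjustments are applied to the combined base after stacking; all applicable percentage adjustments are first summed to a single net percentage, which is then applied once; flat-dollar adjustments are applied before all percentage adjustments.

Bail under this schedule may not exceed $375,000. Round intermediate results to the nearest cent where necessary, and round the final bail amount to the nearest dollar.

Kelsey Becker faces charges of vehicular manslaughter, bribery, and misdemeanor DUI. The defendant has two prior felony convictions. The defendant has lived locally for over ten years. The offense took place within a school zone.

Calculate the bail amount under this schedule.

Base amounts from the schedule: vehicular manslaughter $220,000; bribery $38,800; misdemeanor DUI $2,000.
Stacking rule: highest base plus 10% of each additional charge. Highest is vehicular manslaughter at $220,000. Additional: $38,800 × 10% = $3,880; $2,000 × 10% = $200. Combined base = $220,000 + $4,080 = $224,080.
Offense occurred in a school zone (+$17,250 flat): $224,080 + $17,250 = $241,330.
Net percentage adjustment: −40% +60% = +20%. $241,330 × 1.2 = $289,596.
$289,596 is within the $375,000 maximum.

$289,596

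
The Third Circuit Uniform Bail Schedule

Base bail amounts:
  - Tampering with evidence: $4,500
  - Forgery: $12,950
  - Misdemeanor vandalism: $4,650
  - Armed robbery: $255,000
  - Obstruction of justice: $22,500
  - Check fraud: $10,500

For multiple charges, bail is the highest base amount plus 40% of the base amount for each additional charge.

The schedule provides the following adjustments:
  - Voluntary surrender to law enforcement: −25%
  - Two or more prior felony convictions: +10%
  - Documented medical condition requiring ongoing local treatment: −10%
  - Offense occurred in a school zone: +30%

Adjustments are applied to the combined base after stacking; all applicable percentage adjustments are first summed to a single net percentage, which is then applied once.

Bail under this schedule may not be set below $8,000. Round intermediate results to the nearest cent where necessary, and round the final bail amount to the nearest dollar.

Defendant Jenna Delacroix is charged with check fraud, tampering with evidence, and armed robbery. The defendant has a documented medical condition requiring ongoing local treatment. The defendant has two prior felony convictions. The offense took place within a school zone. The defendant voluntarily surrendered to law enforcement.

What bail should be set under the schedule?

Base amounts from the schedule: check fraud $10,500; tampering with evidence $4,500; armed robbery $255,000.
Stacking rule: highest base plus 40% of each additional charge. Highest is armed robbery at $255,000. Additional: $10,500 × 40% = $4,200; $4,500 × 40% = $1,800. Combined base = $255,000 + $6,000 = $261,000.
Net percentage adjustment: −25% +10% −10% +30% = +5%. $261,000 × 1.05 = $274,050.
$274,050 is at or above the $8,000 minimum.

$274,050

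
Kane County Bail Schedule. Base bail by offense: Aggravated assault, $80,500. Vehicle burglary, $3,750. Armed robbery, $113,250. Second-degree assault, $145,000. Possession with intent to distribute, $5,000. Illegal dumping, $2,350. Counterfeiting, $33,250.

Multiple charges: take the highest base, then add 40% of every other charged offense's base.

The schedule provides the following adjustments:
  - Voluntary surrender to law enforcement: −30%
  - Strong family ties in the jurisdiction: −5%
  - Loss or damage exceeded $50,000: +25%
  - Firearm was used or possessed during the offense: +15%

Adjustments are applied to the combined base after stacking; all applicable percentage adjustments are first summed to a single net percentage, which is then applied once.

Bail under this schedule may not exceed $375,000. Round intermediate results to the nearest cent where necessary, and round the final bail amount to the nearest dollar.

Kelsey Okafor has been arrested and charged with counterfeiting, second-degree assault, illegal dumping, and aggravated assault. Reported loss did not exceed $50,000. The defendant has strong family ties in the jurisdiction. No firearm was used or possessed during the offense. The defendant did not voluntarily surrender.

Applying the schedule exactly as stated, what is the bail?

$181,868

Base amounts from the schedule: counterfeiting $33,250; second-degree assault $145,000; illegal dumping $2,350; aggravated assault $80,500.
Stacking rule: highest base plus 40% of each additional charge. Highest is second-degree assault at $145,000. Additional: $33,250 × 40% = $13,300; $2,350 × 40% = $940; $80,500 × 40% = $32,200. Combined base = $145,000 + $46,440 = $191,440.
Strong family ties in the jurisdiction (−5%): $191,440 × 0.95 = $181,868.
$181,868 is within the $375,000 maximum.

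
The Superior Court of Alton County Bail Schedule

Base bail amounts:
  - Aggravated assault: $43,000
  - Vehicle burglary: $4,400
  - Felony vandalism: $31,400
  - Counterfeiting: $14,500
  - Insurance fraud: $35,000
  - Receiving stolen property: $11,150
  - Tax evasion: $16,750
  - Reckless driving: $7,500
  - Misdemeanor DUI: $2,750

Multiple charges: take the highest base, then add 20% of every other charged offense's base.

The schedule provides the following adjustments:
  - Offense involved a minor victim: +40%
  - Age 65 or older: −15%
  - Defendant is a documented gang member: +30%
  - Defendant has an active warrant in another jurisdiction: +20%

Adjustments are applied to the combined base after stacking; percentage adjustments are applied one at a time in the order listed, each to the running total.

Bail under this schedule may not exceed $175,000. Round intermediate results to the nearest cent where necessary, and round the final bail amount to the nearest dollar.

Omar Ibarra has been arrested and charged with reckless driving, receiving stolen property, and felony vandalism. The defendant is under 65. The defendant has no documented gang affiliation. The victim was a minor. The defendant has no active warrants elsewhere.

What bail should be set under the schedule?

$49,182

Base amounts from the schedule: reckless driving $7,500; receiving stolen property $11,150; felony vandalism $31,400.
Stacking rule: highest base plus 20% of each additional charge. Highest is felony vandalism at $31,400. Additional: $7,500 × 20% = $1,500; $11,150 × 20% = $2,230. Combined base = $31,400 + $3,730 = $35,130.
Offense involved a minor victim (+40%): $35,130 × 1.4 = $49,182.
$49,182 is within the $175,000 maximum.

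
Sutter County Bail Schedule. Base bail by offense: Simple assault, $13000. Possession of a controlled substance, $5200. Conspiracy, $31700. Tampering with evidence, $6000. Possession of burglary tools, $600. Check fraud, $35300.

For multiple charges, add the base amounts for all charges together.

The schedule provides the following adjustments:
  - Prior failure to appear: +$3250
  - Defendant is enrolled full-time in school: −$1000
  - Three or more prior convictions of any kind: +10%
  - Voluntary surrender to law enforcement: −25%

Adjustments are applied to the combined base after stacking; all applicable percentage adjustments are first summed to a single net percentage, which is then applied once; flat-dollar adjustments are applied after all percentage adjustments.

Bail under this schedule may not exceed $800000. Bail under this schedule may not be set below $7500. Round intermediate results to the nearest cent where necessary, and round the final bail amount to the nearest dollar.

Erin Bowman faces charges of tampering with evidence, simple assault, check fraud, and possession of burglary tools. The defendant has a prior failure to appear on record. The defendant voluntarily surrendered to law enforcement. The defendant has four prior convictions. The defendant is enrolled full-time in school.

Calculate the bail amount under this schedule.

Base amounts from the schedule: tampering with evidence $6000; simple assault $13000; check fraud $35300; possession of burglary tools $600.
Stacking rule: sum of all bases. $6000 + $13000 + $35300 + $600 = $54900.
Net percentage adjustment: +10% −25% = −15%. $54900 × 0.85 = $46665.
Prior failure to appear (+$3250 flat): $46665 + $3250 = $49915.
Defendant is enrolled full-time in school (−$1000 flat): $49915 − $1000 = $48915.
$48915 is within the $800000 maximum.
$48915 is at or above the $7500 minimum.

$48915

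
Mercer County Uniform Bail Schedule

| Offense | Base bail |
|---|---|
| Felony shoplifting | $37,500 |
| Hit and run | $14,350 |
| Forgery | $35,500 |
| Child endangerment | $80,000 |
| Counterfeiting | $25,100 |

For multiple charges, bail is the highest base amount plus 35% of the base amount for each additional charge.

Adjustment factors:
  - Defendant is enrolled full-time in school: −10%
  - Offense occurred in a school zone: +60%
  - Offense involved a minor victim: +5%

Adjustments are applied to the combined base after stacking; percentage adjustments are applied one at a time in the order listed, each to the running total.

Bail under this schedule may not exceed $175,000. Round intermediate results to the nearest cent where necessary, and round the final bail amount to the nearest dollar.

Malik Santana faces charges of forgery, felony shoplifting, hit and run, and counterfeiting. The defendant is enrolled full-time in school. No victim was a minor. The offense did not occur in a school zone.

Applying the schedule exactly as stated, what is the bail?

$57,359

Base amounts from the schedule: forgery $35,500; felony shoplifting $37,500; hit and run $14,350; counterfeiting $25,100.
Stacking rule: highest base plus 35% of each additional charge. Highest is felony shoplifting at $37,500. Additional: $35,500 × 35% = $12,425; $14,350 × 35% = $5,022.50; $25,100 × 35% = $8,785. Combined base = $37,500 + $26,232.50 = $63,732.50.
Defendant is enrolled full-time in school (−10%): $63,732.50 × 0.9 = $57,359.25.
$57,359.25 is within the $175,000 maximum.
Rounded to the nearest dollar: $57,359.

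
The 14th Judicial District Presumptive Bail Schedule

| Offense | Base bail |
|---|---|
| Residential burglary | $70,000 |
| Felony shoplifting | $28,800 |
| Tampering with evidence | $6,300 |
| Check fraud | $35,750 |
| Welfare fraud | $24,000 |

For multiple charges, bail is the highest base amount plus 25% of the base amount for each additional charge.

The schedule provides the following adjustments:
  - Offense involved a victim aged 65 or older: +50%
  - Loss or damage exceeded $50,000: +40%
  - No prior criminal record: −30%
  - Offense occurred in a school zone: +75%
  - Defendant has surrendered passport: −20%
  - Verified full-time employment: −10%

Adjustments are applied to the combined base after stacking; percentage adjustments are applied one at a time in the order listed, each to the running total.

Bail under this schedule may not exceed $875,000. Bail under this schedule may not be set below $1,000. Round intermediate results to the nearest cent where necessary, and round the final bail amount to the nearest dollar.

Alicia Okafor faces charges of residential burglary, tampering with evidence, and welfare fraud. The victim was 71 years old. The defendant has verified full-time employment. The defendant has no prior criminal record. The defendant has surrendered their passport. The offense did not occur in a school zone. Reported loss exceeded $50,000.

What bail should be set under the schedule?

Base amounts from the schedule: residential burglary $70,000; tampering with evidence $6,300; welfare fraud $24,000.
Stacking rule: highest base plus 25% of each additional charge. Highest is residential burglary at $70,000. Additional: $6,300 × 25% = $1,575; $24,000 × 25% = $6,000. Combined base = $70,000 + $7,575 = $77,575.
Offense involved a victim aged 65 or older (+50%): $77,575 × 1.5 = $116,362.50.
Loss or damage exceeded $50,000 (+40%): $116,362.50 × 1.4 = $162,907.50.
No prior criminal record (−30%): $162,907.50 × 0.7 = $114,035.25.
Defendant has surrendered passport (−20%): $114,035.25 × 0.8 = $91,228.20.
Verified full-time employment (−10%): $91,228.20 × 0.9 = $82,105.38.
$82,105.38 is within the $875,000 maximum.
$82,105.38 is at or above the $1,000 minimum.
Rounded to the nearest dollar: $82,105.

$82,105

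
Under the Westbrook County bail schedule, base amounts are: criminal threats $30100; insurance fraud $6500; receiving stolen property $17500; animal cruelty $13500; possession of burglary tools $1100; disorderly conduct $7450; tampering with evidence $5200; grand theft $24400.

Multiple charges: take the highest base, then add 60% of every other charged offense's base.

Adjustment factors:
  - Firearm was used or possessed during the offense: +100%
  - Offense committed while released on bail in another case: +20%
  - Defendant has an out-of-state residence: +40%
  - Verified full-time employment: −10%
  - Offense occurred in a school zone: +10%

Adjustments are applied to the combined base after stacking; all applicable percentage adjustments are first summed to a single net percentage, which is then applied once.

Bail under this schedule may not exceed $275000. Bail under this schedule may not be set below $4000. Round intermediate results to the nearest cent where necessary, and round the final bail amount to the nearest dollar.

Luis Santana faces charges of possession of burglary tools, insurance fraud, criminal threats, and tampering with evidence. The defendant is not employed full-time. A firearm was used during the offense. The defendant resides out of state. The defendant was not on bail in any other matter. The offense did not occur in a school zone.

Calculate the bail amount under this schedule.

Base amounts from the schedule: possession of burglary tools $1100; insurance fraud $6500; criminal threats $30100; tampering with evidence $5200.
Stacking rule: highest base plus 60% of each additional charge. Highest is criminal threats at $30100. Additional: $1100 × 60% = $660; $6500 × 60% = $3900; $5200 × 60% = $3120. Combined base = $30100 + $7680 = $37780.
Net percentage adjustment: +100% +40% = +140%. $37780 × 2.4 = $90672.
$90672 is within the $275000 maximum.
$90672 is at or above the $4000 minimum.

$90672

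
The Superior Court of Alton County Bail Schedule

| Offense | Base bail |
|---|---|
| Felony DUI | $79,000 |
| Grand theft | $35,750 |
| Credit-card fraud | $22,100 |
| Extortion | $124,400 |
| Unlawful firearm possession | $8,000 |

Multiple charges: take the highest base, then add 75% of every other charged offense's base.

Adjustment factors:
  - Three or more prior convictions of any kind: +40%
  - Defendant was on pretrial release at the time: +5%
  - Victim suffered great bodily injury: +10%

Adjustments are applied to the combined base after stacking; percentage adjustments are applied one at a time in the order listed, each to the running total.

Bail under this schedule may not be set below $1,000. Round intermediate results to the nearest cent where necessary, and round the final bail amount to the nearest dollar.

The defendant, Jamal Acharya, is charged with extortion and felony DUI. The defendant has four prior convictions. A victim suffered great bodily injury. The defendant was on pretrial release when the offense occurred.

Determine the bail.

$296,962

Base amounts from the schedule: extortion $124,400; felony DUI $79,000.
Stacking rule: highest base plus 75% of each additional charge. Highest is extortion at $124,400. Additional: $79,000 × 75% = $59,250. Combined base = $124,400 + $59,250 = $183,650.
Three or more prior convictions of any kind (+40%): $183,650 × 1.4 = $257,110.
Defendant was on pretrial release at the time (+5%): $257,110 × 1.05 = $269,965.50.
Victim suffered great bodily injury (+10%): $269,965.50 × 1.1 = $296,962.05.
$296,962.05 is at or above the $1,000 minimum.
Rounded to the nearest dollar: $296,962.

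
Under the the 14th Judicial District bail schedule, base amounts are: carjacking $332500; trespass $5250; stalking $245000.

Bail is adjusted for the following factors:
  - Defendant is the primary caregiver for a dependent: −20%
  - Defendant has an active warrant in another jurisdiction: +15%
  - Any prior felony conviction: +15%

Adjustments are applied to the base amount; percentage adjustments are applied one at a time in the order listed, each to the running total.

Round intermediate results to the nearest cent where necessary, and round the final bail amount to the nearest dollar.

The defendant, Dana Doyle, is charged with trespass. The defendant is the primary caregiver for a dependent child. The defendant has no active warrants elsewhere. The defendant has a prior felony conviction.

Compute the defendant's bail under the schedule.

Base amounts from the schedule: trespass $5250.
Single charge. Combined base = $5250.
Defendant is the primary caregiver for a dependent (−20%): $5250 × 0.8 = $4200.
Any prior felony conviction (+15%): $4200 × 1.15 = $4830.

$4830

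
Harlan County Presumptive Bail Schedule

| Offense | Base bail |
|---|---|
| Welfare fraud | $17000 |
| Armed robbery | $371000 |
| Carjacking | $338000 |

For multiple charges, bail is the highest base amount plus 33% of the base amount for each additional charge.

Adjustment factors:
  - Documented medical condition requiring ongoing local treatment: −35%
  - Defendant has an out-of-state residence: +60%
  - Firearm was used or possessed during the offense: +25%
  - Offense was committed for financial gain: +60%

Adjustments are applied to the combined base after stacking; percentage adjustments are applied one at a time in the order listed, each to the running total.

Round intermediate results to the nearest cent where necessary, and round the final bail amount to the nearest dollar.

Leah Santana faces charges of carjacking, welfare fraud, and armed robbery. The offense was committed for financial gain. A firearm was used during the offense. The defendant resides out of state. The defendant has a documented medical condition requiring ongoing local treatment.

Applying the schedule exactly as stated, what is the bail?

Base amounts from the schedule: carjacking $338000; welfare fraud $17000; armed robbery $371000.
Stacking rule: highest base plus 33% of each additional charge. Highest is armed robbery at $371000. Additional: $338000 × 33% = $111540; $17000 × 33% = $5610. Combined base = $371000 + $117150 = $488150.
Documented medical condition requiring ongoing local treatment (−35%): $488150 × 0.65 = $317297.50.
Defendant has an out-of-state residence (+60%): $317297.50 × 1.6 = $507676.
Firearm was used or possessed during the offense (+25%): $507676 × 1.25 = $634595.
Offense was committed for financial gain (+60%): $634595 × 1.6 = $1015352.

$1015352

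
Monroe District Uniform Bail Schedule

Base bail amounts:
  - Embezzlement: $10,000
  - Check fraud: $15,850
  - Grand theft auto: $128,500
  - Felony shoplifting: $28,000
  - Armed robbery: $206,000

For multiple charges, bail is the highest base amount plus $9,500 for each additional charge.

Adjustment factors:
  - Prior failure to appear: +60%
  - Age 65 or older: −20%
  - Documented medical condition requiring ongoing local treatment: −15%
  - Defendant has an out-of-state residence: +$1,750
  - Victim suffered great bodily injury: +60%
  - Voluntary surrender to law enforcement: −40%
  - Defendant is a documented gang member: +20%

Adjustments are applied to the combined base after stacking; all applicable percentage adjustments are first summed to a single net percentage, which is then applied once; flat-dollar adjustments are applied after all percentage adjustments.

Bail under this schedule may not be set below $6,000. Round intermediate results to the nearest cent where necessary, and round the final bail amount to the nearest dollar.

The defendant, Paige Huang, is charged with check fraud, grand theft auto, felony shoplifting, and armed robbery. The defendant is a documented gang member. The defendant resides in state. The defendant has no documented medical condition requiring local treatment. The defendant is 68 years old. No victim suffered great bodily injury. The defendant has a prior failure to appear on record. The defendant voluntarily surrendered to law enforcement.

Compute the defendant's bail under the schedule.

Base amounts from the schedule: check fraud $15,850; grand theft auto $128,500; felony shoplifting $28,000; armed robbery $206,000.
Stacking rule: highest base plus $9,500 per additional charge. Highest is armed robbery at $206,000; 3 additional charges → +$28,500. Combined base = $234,500.
Net percentage adjustment: +60% −20% −40% +20% = +20%. $234,500 × 1.2 = $281,400.
$281,400 is at or above the $6,000 minimum.

$281,400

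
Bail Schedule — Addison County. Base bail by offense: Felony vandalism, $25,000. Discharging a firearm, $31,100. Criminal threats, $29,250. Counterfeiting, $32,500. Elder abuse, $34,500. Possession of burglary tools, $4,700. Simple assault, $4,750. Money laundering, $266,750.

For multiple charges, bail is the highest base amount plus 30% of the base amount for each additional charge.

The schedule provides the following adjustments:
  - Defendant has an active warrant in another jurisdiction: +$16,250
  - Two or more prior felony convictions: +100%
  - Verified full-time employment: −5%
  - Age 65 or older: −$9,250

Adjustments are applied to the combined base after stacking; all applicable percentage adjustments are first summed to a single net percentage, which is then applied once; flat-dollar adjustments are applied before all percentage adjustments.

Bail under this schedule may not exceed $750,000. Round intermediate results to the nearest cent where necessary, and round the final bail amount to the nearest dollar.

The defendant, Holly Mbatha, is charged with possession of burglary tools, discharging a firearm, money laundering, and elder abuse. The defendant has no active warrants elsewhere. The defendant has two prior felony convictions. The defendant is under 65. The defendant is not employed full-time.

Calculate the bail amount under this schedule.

Base amounts from the schedule: possession of burglary tools $4,700; discharging a firearm $31,100; money laundering $266,750; elder abuse $34,500.
Stacking rule: highest base plus 30% of each additional charge. Highest is money laundering at $266,750. Additional: $4,700 × 30% = $1,410; $31,100 × 30% = $9,330; $34,500 × 30% = $10,350. Combined base = $266,750 + $21,090 = $287,840.
Two or more prior felony convictions (+100%): $287,840 × 2 = $575,680.
$575,680 is within the $750,000 maximum.

$575,680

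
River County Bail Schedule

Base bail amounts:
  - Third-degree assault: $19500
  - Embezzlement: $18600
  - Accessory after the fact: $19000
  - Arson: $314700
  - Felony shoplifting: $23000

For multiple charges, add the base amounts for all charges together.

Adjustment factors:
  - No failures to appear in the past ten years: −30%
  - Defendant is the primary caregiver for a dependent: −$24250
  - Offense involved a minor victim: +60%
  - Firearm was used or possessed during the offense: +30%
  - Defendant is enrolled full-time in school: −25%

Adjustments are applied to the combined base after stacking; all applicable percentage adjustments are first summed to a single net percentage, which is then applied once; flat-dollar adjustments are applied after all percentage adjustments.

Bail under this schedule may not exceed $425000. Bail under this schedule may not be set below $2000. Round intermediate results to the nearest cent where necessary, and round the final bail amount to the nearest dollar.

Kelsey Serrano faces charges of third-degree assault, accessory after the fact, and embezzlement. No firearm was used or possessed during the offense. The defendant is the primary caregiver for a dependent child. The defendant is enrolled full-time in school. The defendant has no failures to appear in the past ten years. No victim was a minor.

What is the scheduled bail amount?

Base amounts from the schedule: third-degree assault $19500; accessory after the fact $19000; embezzlement $18600.
Stacking rule: sum of all bases. $19500 + $19000 + $18600 = $57100.
Net percentage adjustment: −30% −25% = −55%. $57100 × 0.45 = $25695.
Defendant is the primary caregiver for a dependent (−$24250 flat): $25695 − $24250 = $1445.
$1445 is within the $425000 maximum.
Result $1445 is below the minimum of $2000; bail is set at the minimum $2000.

$2000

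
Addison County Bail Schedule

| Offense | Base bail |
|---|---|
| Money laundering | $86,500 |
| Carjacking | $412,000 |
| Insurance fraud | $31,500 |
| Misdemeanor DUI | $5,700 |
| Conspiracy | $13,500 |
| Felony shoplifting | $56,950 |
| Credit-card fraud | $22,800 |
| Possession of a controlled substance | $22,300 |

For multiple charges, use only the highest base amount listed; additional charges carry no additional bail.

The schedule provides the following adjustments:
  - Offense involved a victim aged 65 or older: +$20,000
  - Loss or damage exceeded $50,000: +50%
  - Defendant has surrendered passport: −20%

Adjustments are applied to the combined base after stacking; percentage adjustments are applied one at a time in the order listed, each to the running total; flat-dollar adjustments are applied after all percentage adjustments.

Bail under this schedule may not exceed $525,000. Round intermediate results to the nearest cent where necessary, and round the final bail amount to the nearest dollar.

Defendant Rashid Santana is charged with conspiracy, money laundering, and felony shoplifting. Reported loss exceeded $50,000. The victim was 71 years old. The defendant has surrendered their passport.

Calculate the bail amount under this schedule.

$123,800

Base amounts from the schedule: conspiracy $13,500; money laundering $86,500; felony shoplifting $56,950.
Stacking rule: use the highest base only. Highest is money laundering at $86,500. Combined base = $86,500.
Loss or damage exceeded $50,000 (+50%): $86,500 × 1.5 = $129,750.
Defendant has surrendered passport (−20%): $129,750 × 0.8 = $103,800.
Offense involved a victim aged 65 or older (+$20,000 flat): $103,800 + $20,000 = $123,800.
$123,800 is within the $525,000 maximum.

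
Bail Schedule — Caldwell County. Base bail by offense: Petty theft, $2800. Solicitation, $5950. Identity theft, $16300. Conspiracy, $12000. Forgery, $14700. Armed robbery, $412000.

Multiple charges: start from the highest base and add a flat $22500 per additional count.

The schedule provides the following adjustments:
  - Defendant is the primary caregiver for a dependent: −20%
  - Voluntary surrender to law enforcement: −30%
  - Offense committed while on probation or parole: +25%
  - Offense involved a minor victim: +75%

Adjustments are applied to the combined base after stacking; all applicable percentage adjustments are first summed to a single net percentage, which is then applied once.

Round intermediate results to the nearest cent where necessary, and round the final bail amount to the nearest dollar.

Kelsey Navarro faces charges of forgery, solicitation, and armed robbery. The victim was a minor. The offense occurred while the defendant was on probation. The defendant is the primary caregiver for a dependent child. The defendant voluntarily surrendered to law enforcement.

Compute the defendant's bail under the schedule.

Base amounts from the schedule: forgery $14700; solicitation $5950; armed robbery $412000.
Stacking rule: highest base plus $22500 per additional charge. Highest is armed robbery at $412000; 2 additional charges → +$45000. Combined base = $457000.
Net percentage adjustment: −20% −30% +25% +75% = +50%. $457000 × 1.5 = $685500.

$685500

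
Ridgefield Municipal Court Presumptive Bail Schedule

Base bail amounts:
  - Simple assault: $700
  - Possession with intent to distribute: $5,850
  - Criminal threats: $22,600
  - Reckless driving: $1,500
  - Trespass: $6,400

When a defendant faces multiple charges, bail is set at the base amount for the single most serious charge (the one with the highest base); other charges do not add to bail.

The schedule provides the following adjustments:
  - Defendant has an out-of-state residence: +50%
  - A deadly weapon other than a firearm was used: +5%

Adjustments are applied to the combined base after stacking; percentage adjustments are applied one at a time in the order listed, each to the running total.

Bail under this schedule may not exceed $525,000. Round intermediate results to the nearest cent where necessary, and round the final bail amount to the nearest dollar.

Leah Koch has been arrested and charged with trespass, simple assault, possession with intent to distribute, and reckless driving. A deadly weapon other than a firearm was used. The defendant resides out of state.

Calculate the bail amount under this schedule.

$10,080

Base amounts from the schedule: trespass $6,400; simple assault $700; possession with intent to distribute $5,850; reckless driving $1,500.
Stacking rule: use the highest base only. Highest is trespass at $6,400. Combined base = $6,400.
Defendant has an out-of-state residence (+50%): $6,400 × 1.5 = $9,600.
A deadly weapon other than a firearm was used (+5%): $9,600 × 1.05 = $10,080.
$10,080 is within the $525,000 maximum.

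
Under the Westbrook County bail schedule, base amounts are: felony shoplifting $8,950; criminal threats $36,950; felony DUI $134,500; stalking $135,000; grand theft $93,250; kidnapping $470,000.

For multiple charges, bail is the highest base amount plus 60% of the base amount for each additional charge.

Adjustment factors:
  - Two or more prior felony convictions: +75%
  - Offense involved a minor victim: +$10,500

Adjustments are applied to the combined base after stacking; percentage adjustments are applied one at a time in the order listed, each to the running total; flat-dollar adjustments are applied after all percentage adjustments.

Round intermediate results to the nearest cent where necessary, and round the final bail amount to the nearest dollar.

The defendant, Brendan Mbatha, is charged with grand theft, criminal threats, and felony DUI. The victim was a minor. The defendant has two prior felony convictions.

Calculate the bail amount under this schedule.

Base amounts from the schedule: grand theft $93,250; criminal threats $36,950; felony DUI $134,500.
Stacking rule: highest base plus 60% of each additional charge. Highest is felony DUI at $134,500. Additional: $93,250 × 60% = $55,950; $36,950 × 60% = $22,170. Combined base = $134,500 + $78,120 = $212,620.
Two or more prior felony convictions (+75%): $212,620 × 1.75 = $372,085.
Offense involved a minor victim (+$10,500 flat): $372,085 + $10,500 = $382,585.

$382,585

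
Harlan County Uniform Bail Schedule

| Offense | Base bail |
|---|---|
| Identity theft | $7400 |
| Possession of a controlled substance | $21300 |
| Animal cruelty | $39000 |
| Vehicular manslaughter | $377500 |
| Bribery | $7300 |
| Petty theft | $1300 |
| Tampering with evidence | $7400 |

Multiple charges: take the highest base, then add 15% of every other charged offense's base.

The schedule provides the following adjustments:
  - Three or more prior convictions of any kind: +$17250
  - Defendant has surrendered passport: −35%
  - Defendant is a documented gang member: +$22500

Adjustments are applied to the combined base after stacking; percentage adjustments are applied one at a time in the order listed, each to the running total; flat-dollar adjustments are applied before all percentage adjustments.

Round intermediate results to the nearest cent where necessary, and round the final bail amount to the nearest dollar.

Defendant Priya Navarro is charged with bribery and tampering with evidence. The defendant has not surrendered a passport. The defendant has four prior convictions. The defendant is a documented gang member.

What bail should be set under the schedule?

$48245

Base amounts from the schedule: bribery $7300; tampering with evidence $7400.
Stacking rule: highest base plus 15% of each additional charge. Highest is tampering with evidence at $7400. Additional: $7300 × 15% = $1095. Combined base = $7400 + $1095 = $8495.
Three or more prior convictions of any kind (+$17250 flat): $8495 + $17250 = $25745.
Defendant is a documented gang member (+$22500 flat): $25745 + $22500 = $48245.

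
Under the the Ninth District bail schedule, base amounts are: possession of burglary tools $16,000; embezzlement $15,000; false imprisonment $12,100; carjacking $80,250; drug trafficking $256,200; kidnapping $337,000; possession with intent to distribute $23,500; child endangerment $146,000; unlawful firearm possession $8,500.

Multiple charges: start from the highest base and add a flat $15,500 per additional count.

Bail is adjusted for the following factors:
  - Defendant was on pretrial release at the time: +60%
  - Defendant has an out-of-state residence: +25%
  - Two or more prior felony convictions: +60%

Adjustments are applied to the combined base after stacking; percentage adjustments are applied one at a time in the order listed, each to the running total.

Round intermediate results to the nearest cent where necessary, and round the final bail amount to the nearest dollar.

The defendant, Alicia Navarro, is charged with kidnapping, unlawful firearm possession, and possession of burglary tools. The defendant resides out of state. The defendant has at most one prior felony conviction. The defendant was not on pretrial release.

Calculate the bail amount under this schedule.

$460,000

Base amounts from the schedule: kidnapping $337,000; unlawful firearm possession $8,500; possession of burglary tools $16,000.
Stacking rule: highest base plus $15,500 per additional charge. Highest is kidnapping at $337,000; 2 additional charges → +$31,000. Combined base = $368,000.
Defendant has an out-of-state residence (+25%): $368,000 × 1.25 = $460,000.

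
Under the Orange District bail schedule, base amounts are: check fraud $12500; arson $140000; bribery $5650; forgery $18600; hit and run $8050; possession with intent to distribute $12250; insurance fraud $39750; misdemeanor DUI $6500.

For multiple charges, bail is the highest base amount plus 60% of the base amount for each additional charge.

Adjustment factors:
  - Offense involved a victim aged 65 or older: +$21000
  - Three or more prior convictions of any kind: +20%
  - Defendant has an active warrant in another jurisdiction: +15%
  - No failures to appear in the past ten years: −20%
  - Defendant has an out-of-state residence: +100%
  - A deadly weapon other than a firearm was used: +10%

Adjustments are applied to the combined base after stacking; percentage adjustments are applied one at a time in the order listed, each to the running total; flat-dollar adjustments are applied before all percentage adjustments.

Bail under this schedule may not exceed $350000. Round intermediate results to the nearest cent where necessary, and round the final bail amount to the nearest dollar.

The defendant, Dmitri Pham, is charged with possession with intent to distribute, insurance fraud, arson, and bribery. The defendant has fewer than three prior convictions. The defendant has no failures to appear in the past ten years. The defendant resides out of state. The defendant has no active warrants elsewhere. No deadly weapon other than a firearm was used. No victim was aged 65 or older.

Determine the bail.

Base amounts from the schedule: possession with intent to distribute $12250; insurance fraud $39750; arson $140000; bribery $5650.
Stacking rule: highest base plus 60% of each additional charge. Highest is arson at $140000. Additional: $12250 × 60% = $7350; $39750 × 60% = $23850; $5650 × 60% = $3390. Combined base = $140000 + $34590 = $174590.
No failures to appear in the past ten years (−20%): $174590 × 0.8 = $139672.
Defendant has an out-of-state residence (+100%): $139672 × 2 = $279344.
$279344 is within the $350000 maximum.

$279344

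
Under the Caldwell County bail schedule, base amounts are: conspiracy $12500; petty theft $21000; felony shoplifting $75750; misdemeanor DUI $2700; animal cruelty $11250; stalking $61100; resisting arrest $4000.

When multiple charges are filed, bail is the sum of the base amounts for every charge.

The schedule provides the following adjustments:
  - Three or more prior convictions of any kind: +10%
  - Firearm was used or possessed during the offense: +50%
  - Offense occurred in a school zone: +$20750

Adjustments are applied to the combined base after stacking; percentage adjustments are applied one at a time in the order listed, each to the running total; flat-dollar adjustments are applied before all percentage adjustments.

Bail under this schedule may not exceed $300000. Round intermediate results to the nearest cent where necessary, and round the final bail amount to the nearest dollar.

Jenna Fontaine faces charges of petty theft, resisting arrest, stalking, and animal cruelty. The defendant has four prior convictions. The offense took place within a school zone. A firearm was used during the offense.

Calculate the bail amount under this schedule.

$194865

Base amounts from the schedule: petty theft $21000; resisting arrest $4000; stalking $61100; animal cruelty $11250.
Stacking rule: sum of all bases. $21000 + $4000 + $61100 + $11250 = $97350.
Offense occurred in a school zone (+$20750 flat): $97350 + $20750 = $118100.
Three or more prior convictions of any kind (+10%): $118100 × 1.1 = $129910.
Firearm was used or possessed during the offense (+50%): $129910 × 1.5 = $194865.
$194865 is within the $300000 maximum.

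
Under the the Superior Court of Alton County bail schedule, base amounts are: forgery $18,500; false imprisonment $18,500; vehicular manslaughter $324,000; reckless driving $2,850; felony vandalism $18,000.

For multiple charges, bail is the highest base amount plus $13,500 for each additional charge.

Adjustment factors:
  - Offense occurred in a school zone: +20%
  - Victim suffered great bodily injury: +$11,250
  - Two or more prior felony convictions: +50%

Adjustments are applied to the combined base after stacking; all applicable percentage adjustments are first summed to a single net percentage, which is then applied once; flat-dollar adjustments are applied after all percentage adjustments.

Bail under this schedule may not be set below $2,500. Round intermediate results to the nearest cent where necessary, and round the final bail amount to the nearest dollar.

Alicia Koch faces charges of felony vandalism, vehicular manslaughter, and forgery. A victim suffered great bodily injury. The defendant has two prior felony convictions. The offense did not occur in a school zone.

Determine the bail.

$537,750

Base amounts from the schedule: felony vandalism $18,000; vehicular manslaughter $324,000; forgery $18,500.
Stacking rule: highest base plus $13,500 per additional charge. Highest is vehicular manslaughter at $324,000; 2 additional charges → +$27,000. Combined base = $351,000.
Two or more prior felony convictions (+50%): $351,000 × 1.5 = $526,500.
Victim suffered great bodily injury (+$11,250 flat): $526,500 + $11,250 = $537,750.
$537,750 is at or above the $2,500 minimum.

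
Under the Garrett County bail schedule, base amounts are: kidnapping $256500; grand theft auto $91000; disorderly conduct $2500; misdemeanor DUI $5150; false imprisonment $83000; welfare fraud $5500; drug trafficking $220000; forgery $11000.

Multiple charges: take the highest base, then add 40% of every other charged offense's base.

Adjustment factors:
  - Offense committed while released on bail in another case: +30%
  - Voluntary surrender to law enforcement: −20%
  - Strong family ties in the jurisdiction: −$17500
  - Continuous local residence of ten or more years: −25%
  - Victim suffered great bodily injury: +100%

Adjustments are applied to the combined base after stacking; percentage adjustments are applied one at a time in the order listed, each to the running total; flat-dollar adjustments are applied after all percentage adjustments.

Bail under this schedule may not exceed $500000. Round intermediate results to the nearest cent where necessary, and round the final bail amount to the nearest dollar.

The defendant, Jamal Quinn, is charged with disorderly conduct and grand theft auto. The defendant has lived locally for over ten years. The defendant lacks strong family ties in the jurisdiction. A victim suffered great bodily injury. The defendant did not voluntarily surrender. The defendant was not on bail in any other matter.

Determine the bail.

$138000

Base amounts from the schedule: disorderly conduct $2500; grand theft auto $91000.
Stacking rule: highest base plus 40% of each additional charge. Highest is grand theft auto at $91000. Additional: $2500 × 40% = $1000. Combined base = $91000 + $1000 = $92000.
Continuous local residence of ten or more years (−25%): $92000 × 0.75 = $69000.
Victim suffered great bodily injury (+100%): $69000 × 2 = $138000.
$138000 is within the $500000 maximum.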